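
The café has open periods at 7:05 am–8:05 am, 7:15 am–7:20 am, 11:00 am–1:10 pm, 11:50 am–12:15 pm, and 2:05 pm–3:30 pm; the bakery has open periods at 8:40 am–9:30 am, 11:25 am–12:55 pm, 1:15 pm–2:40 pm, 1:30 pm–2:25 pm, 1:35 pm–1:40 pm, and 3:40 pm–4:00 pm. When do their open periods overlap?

Merge the first list: 7:05 am–8:05 am, 11:00 am–1:10 pm, 2:05 pm–3:30 pm.
Merge the second list: 8:40 am–9:30 am, 11:25 am–12:55 pm, 1:15 pm–2:40 pm, 3:40 pm–4:00 pm.
7:05 am–8:05 am: no overlap with the second set.
11:00 am–1:10 pm meets the second set on 11:25 am–12:55 pm.
2:05 pm–3:30 pm meets the second set on 2:05 pm–2:40 pm.

11:25 am–12:55 pm, 2:05 pm–2:40 pm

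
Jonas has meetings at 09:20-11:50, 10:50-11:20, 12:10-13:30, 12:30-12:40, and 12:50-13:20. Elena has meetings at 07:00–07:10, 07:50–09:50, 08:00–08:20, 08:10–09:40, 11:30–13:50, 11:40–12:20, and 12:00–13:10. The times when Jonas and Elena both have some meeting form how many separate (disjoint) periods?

3

Merge the first list: 09:20–11:50, 12:10–13:30.
Merge the second list: 07:00–07:10, 07:50–09:50, 11:30–13:50.
A ∩ B = 09:20–09:50, 11:30–11:50, 12:10–13:30.
That is 3 disjoint pieces.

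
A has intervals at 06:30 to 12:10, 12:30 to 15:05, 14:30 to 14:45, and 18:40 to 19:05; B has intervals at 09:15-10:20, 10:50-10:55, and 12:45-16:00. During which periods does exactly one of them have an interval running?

Merge the first list: 06:30-12:10, 12:30-15:05, 18:40-19:05.
Only in the first: 06:30-09:15, 10:20-10:50, 10:55-12:10, 12:30-12:45, 18:40-19:05.
Only in the second: 15:05-16:00.
Together these are the periods covered by exactly one.

06:30-09:15, 10:20-10:50, 10:55-12:10, 12:30-12:45, 15:05-16:00, 18:40-19:05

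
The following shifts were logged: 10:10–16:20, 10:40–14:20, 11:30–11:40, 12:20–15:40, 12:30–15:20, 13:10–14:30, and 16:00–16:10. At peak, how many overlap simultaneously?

At 13:10, 5 of the intervals are simultaneously active.
No point has more.

5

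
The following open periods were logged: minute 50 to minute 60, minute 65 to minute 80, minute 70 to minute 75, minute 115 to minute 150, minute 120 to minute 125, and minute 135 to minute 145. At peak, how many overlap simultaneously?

2

At minute 70, 2 of the intervals are simultaneously active.
No point has more.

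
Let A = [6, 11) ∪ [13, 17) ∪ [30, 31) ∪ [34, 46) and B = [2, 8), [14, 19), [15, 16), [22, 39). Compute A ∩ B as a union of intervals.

[6, 8) ∪ [14, 17) ∪ [30, 31) ∪ [34, 39)

B, merged: [2, 8), [14, 19), [22, 39).
[6, 11) ∩ B → [6, 8).
[13, 17) ∩ B → [14, 17).
[30, 31) ∩ B → [30, 31).
[34, 46) ∩ B → [34, 39).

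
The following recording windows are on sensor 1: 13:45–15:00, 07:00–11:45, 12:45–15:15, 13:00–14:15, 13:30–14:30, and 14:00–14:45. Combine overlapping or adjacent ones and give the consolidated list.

07:00–11:45, 12:45–15:15

Sort by start: 07:00–11:45, 12:45–15:15, 13:00–14:15, 13:30–14:30, 13:45–15:00, 14:00–14:45.
12:45–15:15 is disjoint → start new block.
13:00–14:15 overlaps/touches 12:45–15:15 → extend to 12:45–15:15.
13:30–14:30 overlaps/touches 12:45–15:15 → extend to 12:45–15:15.
13:45–15:00 overlaps/touches 12:45–15:15 → extend to 12:45–15:15.
14:00–14:45 overlaps/touches 12:45–15:15 → extend to 12:45–15:15.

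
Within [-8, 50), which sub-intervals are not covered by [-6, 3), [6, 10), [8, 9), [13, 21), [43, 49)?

Covered (merged): [-6, 3), [6, 10), [13, 21), [43, 49).
Gaps within [-8, 50): [-8, -6), [3, 6), [10, 13), [21, 43), [49, 50).

[-8, -6) ∪ [3, 6) ∪ [10, 13) ∪ [21, 43) ∪ [49, 50)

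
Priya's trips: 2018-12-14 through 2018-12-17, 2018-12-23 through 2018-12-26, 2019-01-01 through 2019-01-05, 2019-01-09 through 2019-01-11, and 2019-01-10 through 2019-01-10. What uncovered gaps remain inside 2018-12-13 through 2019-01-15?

2018-12-13 through 2018-12-13, 2018-12-18 through 2018-12-22, 2018-12-27 through 2018-12-31, 2019-01-06 through 2019-01-08, 2019-01-12 through 2019-01-15

Covered (merged): 2018-12-14 through 2018-12-17, 2018-12-23 through 2018-12-26, 2019-01-01 through 2019-01-05, 2019-01-09 through 2019-01-11.
Uncovered inside 2018-12-13 through 2019-01-15: 2018-12-13 through 2018-12-13, 2018-12-18 through 2018-12-22, 2018-12-27 through 2018-12-31, 2019-01-06 through 2019-01-08, 2019-01-12 through 2019-01-15.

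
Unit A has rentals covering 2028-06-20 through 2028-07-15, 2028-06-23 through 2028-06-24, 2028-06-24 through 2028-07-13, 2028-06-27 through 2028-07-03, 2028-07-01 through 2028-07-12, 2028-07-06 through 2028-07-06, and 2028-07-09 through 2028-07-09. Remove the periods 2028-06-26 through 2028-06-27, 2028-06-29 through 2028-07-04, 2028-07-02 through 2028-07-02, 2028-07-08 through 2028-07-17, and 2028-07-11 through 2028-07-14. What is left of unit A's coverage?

Merge the first list: 2028-06-20 through 2028-07-15.
Merge the second list: 2028-06-26 through 2028-06-27, 2028-06-29 through 2028-07-04, 2028-07-08 through 2028-07-17.
2028-06-20 through 2028-07-15 minus B → 2028-06-20 through 2028-06-25, 2028-06-28 through 2028-06-28, 2028-07-05 through 2028-07-07.

2028-06-20 through 2028-06-25, 2028-06-28 through 2028-06-28, 2028-07-05 through 2028-07-07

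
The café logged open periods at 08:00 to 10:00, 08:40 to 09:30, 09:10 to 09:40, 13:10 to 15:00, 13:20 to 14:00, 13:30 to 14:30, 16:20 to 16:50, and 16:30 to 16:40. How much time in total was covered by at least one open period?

4 h 20 min

Merged: 08:00-10:00, 13:10-15:00, 16:20-16:50.
Lengths: 2 h + 1 h 50 min + 30 min = 4 h 20 min.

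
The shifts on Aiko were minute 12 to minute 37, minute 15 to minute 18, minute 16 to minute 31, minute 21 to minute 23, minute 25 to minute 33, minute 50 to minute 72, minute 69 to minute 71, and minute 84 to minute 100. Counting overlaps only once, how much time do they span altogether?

Merged: minute 12 to minute 37, minute 50 to minute 72, minute 84 to minute 100.
Lengths: 25 minutes + 22 minutes + 16 minutes = 63 minutes.

63 minutes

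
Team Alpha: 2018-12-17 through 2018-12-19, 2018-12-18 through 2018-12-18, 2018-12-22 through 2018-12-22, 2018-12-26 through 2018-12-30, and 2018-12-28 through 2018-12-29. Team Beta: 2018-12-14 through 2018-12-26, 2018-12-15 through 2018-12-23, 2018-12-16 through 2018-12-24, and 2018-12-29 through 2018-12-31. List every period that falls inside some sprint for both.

2018-12-17 through 2018-12-19, 2018-12-22 through 2018-12-22, 2018-12-26 through 2018-12-26, 2018-12-29 through 2018-12-30

A, merged: 2018-12-17 through 2018-12-19, 2018-12-22 through 2018-12-22, 2018-12-26 through 2018-12-30.
B, merged: 2018-12-14 through 2018-12-26, 2018-12-29 through 2018-12-31.
2018-12-17 through 2018-12-19 ∩ B → 2018-12-17 through 2018-12-19.
2018-12-22 through 2018-12-22 ∩ B → 2018-12-22 through 2018-12-22.
2018-12-26 through 2018-12-30 ∩ B → 2018-12-26 through 2018-12-26, 2018-12-29 through 2018-12-30.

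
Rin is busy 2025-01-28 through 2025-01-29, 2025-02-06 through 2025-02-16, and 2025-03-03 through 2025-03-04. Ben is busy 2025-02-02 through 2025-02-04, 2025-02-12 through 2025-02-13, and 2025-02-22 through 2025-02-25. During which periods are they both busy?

2025-01-28 through 2025-01-29 falls entirely outside B.
2025-02-06 through 2025-02-16 overlaps B on 2025-02-12 through 2025-02-13.
2025-03-03 through 2025-03-04 falls entirely outside B.

2025-02-12 through 2025-02-13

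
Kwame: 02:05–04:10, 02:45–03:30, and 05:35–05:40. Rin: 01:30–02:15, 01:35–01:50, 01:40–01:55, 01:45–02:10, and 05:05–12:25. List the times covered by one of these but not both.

01:30-02:05, 02:15-04:10, 05:05-05:35, 05:40-12:25

First set merges to 02:05-04:10, 05:35-05:40.
Second set merges to 01:30-02:15, 05:05-12:25.
Only in the first: 02:15-04:10.
Only in the second: 01:30-02:05, 05:05-05:35, 05:40-12:25.
Together these are the periods covered by exactly one.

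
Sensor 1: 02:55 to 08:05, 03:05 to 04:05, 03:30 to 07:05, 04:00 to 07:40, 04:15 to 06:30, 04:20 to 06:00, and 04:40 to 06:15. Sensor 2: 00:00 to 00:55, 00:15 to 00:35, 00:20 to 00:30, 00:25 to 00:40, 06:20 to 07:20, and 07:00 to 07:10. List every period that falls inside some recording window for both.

Merge the first list: 02:55–08:05.
Merge the second list: 00:00–00:55, 06:20–07:20.
02:55–08:05 overlaps B on 06:20–07:20.

06:20–07:20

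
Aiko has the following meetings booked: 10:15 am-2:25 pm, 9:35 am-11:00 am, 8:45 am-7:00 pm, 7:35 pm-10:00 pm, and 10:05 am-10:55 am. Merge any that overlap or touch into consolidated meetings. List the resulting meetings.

Sort by start: 8:45 am–7:00 pm, 9:35 am–11:00 am, 10:05 am–10:55 am, 10:15 am–2:25 pm, 7:35 pm–10:00 pm.
9:35 am–11:00 am overlaps/touches 8:45 am–7:00 pm → extend to 8:45 am–7:00 pm.
10:05 am–10:55 am overlaps/touches 8:45 am–7:00 pm → extend to 8:45 am–7:00 pm.
10:15 am–2:25 pm overlaps/touches 8:45 am–7:00 pm → extend to 8:45 am–7:00 pm.
7:35 pm–10:00 pm is disjoint → start new block.

8:45 am–7:00 pm, 7:35 pm–10:00 pm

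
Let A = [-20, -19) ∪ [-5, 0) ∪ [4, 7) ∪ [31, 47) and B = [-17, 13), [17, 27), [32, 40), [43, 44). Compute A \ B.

[-20, -19) ∪ [31, 32) ∪ [40, 43) ∪ [44, 47)

[-20, -19): nothing removed.
[-5, 0): entirely removed.
[4, 7): entirely removed.
[31, 47) \ B = [31, 32), [40, 43), [44, 47).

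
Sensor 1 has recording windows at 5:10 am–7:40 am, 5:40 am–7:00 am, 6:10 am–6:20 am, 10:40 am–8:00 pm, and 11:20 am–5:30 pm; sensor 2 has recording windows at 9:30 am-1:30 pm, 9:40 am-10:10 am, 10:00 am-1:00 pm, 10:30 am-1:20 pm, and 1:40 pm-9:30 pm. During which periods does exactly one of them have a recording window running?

5:10 am-7:40 am, 9:30 am-10:40 am, 1:30 pm-1:40 pm, 8:00 pm-9:30 pm

First set merges to 5:10 am-7:40 am, 10:40 am-8:00 pm.
Second set merges to 9:30 am-1:30 pm, 1:40 pm-9:30 pm.
A \ B = 5:10 am-7:40 am, 1:30 pm-1:40 pm.
B \ A = 9:30 am-10:40 am, 8:00 pm-9:30 pm.
Union of the two gives the symmetric difference.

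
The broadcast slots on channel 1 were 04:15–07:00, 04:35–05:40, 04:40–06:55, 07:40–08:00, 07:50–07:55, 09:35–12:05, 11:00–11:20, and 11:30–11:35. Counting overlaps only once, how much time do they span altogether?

5 h 35 min

Merged: 04:15–07:00, 07:40–08:00, 09:35–12:05.
Lengths: 2 h 45 min + 20 min + 2 h 30 min = 5 h 35 min.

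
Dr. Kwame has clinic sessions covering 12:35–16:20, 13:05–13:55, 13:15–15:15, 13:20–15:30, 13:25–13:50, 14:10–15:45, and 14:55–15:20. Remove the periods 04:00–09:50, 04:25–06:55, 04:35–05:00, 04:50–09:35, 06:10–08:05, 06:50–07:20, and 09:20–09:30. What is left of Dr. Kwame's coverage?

12:35–16:20

Merge the first list: 12:35–16:20.
Merge the second list: 04:00–09:50.
12:35–16:20: no B overlap → unchanged.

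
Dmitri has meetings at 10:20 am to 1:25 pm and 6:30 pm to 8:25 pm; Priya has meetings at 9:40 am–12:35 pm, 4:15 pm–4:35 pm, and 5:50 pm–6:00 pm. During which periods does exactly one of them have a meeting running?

A but not B: 12:35 pm–1:25 pm, 6:30 pm–8:25 pm.
B but not A: 9:40 am–10:20 am, 4:15 pm–4:35 pm, 5:50 pm–6:00 pm.
Combining gives A △ B.

9:40 am–10:20 am, 12:35 pm–1:25 pm, 4:15 pm–4:35 pm, 5:50 pm–6:00 pm, 6:30 pm–8:25 pm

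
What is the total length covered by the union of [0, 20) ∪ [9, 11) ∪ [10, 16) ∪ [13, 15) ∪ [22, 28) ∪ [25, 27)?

Merged: [0, 20), [22, 28).
Lengths: 20 + 6 = 26.

26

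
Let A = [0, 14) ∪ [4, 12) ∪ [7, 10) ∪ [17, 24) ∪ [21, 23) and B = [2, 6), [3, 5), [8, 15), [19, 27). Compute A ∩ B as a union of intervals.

[2, 6) ∪ [8, 14) ∪ [19, 24)

Merge the first list: [0, 14), [17, 24).
Merge the second list: [2, 6), [8, 15), [19, 27).
[0, 14) ∩ B → [2, 6), [8, 14).
[17, 24) ∩ B → [19, 24).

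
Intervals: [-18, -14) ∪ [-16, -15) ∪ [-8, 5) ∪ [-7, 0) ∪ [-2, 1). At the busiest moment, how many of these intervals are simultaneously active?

3

Sweep endpoints in order; track running count of active intervals.
Peak of 3 reached at -2.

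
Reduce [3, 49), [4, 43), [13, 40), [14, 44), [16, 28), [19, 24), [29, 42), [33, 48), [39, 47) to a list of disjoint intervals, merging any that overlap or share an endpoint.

[4, 43) overlaps/touches [3, 49) → extend to [3, 49).
[13, 40) overlaps/touches [3, 49) → extend to [3, 49).
[14, 44) overlaps/touches [3, 49) → extend to [3, 49).
[16, 28) overlaps/touches [3, 49) → extend to [3, 49).
[19, 24) overlaps/touches [3, 49) → extend to [3, 49).
[29, 42) overlaps/touches [3, 49) → extend to [3, 49).
[33, 48) overlaps/touches [3, 49) → extend to [3, 49).
[39, 47) overlaps/touches [3, 49) → extend to [3, 49).

[3, 49)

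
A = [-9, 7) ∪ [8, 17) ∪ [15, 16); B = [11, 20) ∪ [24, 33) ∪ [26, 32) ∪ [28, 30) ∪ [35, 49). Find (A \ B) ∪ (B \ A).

First set merges to [-9, 7), [8, 17).
Second set merges to [11, 20), [24, 33), [35, 49).
A but not B: [-9, 7), [8, 11).
B but not A: [17, 20), [24, 33), [35, 49).
Combining gives A △ B.

[-9, 7) ∪ [8, 11) ∪ [17, 20) ∪ [24, 33) ∪ [35, 49)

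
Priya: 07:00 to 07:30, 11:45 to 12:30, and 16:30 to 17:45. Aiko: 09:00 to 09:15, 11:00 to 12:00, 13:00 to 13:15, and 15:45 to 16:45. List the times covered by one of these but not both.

07:00–07:30, 09:00–09:15, 11:00–11:45, 12:00–12:30, 13:00–13:15, 15:45–16:30, 16:45–17:45

A \ B = 07:00–07:30, 12:00–12:30, 16:45–17:45.
B \ A = 09:00–09:15, 11:00–11:45, 13:00–13:15, 15:45–16:30.
Union of the two gives the symmetric difference.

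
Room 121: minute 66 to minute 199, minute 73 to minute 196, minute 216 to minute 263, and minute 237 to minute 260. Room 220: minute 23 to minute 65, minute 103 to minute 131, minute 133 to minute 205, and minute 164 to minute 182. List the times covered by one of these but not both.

A, merged: minute 66 to minute 199, minute 216 to minute 263.
B, merged: minute 23 to minute 65, minute 103 to minute 131, minute 133 to minute 205.
A but not B: minute 66 to minute 103, minute 131 to minute 133, minute 216 to minute 263.
B but not A: minute 23 to minute 65, minute 199 to minute 205.
Combining gives A △ B.

minute 23 to minute 65, minute 66 to minute 103, minute 131 to minute 133, minute 199 to minute 205, minute 216 to minute 263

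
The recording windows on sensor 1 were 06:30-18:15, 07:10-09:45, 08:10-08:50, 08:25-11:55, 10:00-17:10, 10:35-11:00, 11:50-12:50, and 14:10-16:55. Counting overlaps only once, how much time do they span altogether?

Merged: 06:30–18:15.
Length: 11 h 45 min.

11 h 45 min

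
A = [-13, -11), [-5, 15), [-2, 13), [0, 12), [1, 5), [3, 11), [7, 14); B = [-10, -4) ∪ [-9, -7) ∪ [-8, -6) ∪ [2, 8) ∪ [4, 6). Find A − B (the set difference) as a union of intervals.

[-13, -11) ∪ [-4, 2) ∪ [8, 15)

Merge the first list: [-13, -11), [-5, 15).
Merge the second list: [-10, -4), [2, 8).
[-13, -11) is untouched.
[-5, 15) with B removed leaves [-4, 2), [8, 15).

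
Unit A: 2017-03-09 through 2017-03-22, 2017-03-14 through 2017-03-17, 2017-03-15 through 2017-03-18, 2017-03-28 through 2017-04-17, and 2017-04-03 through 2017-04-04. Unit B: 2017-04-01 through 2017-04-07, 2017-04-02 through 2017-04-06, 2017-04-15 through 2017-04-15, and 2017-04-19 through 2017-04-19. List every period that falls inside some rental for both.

A, merged: 2017-03-09 through 2017-03-22, 2017-03-28 through 2017-04-17.
B, merged: 2017-04-01 through 2017-04-07, 2017-04-15 through 2017-04-15, 2017-04-19 through 2017-04-19.
2017-03-09 through 2017-03-22 falls entirely outside B.
2017-03-28 through 2017-04-17 overlaps B on 2017-04-01 through 2017-04-07, 2017-04-15 through 2017-04-15.

2017-04-01 through 2017-04-07, 2017-04-15 through 2017-04-15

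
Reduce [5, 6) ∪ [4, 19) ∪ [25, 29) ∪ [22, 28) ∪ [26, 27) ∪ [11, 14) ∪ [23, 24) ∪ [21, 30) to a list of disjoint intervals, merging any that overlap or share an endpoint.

Sort by start: [4, 19), [5, 6), [11, 14), [21, 30), [22, 28), [23, 24), [25, 29), [26, 27).
[5, 6) overlaps/touches [4, 19) → extend to [4, 19).
[11, 14) overlaps/touches [4, 19) → extend to [4, 19).
[21, 30) is disjoint → start new block.
[22, 28) overlaps/touches [21, 30) → extend to [21, 30).
[23, 24) overlaps/touches [21, 30) → extend to [21, 30).
[25, 29) overlaps/touches [21, 30) → extend to [21, 30).
[26, 27) overlaps/touches [21, 30) → extend to [21, 30).

[4, 19) ∪ [21, 30)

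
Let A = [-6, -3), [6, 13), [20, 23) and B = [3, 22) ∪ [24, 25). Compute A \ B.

[-6, -3) is untouched.
[6, 13) lies entirely inside B → drops out.
[20, 23) with B removed leaves [22, 23).

[-6, -3) ∪ [22, 23)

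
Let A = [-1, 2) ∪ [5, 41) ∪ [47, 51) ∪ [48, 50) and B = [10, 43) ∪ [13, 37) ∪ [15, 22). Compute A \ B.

[-1, 2) ∪ [5, 10) ∪ [47, 51)

Merge the first list: [-1, 2), [5, 41), [47, 51).
Merge the second list: [10, 43).
[-1, 2): no B overlap → unchanged.
[5, 41) minus B → [5, 10).
[47, 51): no B overlap → unchanged.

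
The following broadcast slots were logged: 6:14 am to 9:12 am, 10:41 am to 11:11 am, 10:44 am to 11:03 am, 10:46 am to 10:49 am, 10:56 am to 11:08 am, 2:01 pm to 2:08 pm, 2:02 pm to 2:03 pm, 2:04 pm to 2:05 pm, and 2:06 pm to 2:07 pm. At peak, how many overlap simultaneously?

Walk the sorted start/end points keeping a running depth.
The depth first hits 3 at 10:46 am.

3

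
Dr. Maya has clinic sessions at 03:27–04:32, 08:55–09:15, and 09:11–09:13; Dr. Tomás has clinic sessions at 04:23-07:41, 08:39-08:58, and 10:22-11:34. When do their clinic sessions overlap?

04:23–04:32, 08:55–08:58

First set merges to 03:27–04:32, 08:55–09:15.
03:27–04:32 meets the second set on 04:23–04:32.
08:55–09:15 meets the second set on 08:55–08:58.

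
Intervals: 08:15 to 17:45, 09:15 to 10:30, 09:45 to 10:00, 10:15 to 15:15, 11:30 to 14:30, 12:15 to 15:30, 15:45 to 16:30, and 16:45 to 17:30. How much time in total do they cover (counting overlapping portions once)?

Merged: 08:15–17:45.
Length: 9 h 30 min.

9 h 30 min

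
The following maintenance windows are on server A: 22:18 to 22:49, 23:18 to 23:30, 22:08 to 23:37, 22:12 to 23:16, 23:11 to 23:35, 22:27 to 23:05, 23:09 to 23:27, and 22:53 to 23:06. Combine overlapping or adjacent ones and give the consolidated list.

22:08–23:37

Sort by start: 22:08–23:37, 22:12–23:16, 22:18–22:49, 22:27–23:05, 22:53–23:06, 23:09–23:27, 23:11–23:35, 23:18–23:30.
22:12–23:16 overlaps/touches 22:08–23:37 → extend to 22:08–23:37.
22:18–22:49 overlaps/touches 22:08–23:37 → extend to 22:08–23:37.
22:27–23:05 overlaps/touches 22:08–23:37 → extend to 22:08–23:37.
22:53–23:06 overlaps/touches 22:08–23:37 → extend to 22:08–23:37.
23:09–23:27 overlaps/touches 22:08–23:37 → extend to 22:08–23:37.
23:11–23:35 overlaps/touches 22:08–23:37 → extend to 22:08–23:37.
23:18–23:30 overlaps/touches 22:08–23:37 → extend to 22:08–23:37.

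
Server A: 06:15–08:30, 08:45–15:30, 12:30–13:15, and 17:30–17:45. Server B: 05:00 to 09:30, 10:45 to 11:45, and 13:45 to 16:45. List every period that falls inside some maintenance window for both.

A, merged: 06:15-08:30, 08:45-15:30, 17:30-17:45.
06:15-08:30 meets the second set on 06:15-08:30.
08:45-15:30 meets the second set on 08:45-09:30, 10:45-11:45, 13:45-15:30.
17:30-17:45: no overlap with the second set.

06:15-08:30, 08:45-09:30, 10:45-11:45, 13:45-15:30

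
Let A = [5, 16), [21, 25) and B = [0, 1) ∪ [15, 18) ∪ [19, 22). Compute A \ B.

[5, 15) ∪ [22, 25)

[5, 16) with B removed leaves [5, 15).
[21, 25) with B removed leaves [22, 25).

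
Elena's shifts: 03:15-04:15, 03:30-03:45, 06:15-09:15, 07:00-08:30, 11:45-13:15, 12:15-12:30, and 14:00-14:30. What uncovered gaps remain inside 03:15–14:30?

04:15–06:15, 09:15–11:45, 13:15–14:00

Covered (merged): 03:15–04:15, 06:15–09:15, 11:45–13:15, 14:00–14:30.
Gaps within 03:15–14:30: 04:15–06:15, 09:15–11:45, 13:15–14:00.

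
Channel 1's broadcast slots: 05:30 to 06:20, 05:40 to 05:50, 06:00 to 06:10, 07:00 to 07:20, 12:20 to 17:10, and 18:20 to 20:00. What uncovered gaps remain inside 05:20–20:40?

05:20-05:30, 06:20-07:00, 07:20-12:20, 17:10-18:20, 20:00-20:40

Covered (merged): 05:30-06:20, 07:00-07:20, 12:20-17:10, 18:20-20:00.
Gaps within 05:20-20:40: 05:20-05:30, 06:20-07:00, 07:20-12:20, 17:10-18:20, 20:00-20:40.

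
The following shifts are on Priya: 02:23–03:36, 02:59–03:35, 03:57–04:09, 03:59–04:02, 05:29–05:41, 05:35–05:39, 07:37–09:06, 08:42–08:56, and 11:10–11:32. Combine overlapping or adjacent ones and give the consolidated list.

02:23–03:36, 03:57–04:09, 05:29–05:41, 07:37–09:06, 11:10–11:32

02:59–03:35 overlaps/touches 02:23–03:36 → extend to 02:23–03:36.
03:57–04:09 is disjoint → start new block.
03:59–04:02 overlaps/touches 03:57–04:09 → extend to 03:57–04:09.
05:29–05:41 is disjoint → start new block.
05:35–05:39 overlaps/touches 05:29–05:41 → extend to 05:29–05:41.
07:37–09:06 is disjoint → start new block.
08:42–08:56 overlaps/touches 07:37–09:06 → extend to 07:37–09:06.
11:10–11:32 is disjoint → start new block.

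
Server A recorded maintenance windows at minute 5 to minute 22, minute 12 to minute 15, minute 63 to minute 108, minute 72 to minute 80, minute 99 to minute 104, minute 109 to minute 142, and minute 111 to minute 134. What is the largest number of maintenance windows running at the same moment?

Sweep endpoints in order; track running count of active intervals.
Peak of 2 reached at minute 12.

2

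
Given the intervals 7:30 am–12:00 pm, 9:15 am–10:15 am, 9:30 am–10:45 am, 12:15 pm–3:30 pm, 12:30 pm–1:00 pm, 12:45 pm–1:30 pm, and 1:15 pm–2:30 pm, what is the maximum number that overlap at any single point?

3

At 9:30 am, 3 of the intervals are simultaneously active.
No point has more.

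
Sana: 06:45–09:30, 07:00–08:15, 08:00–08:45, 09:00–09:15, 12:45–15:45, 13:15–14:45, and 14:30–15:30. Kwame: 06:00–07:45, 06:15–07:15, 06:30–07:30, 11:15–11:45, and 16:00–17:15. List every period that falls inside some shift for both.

First set merges to 06:45-09:30, 12:45-15:45.
Second set merges to 06:00-07:45, 11:15-11:45, 16:00-17:15.
06:45-09:30 ∩ B → 06:45-07:45.
12:45-15:45 meets no B interval.

06:45-07:45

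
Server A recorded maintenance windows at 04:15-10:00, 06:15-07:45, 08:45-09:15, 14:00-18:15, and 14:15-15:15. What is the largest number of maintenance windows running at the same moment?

2

Walk the sorted start/end points keeping a running depth.
The depth first hits 2 at 06:15.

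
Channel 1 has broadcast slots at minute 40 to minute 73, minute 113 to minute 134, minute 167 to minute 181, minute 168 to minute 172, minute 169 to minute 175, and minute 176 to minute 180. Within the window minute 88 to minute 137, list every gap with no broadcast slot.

After merging, the occupied span is minute 40 to minute 73, minute 113 to minute 134, minute 167 to minute 181.
Complement within minute 88 to minute 137: minute 88 to minute 113, minute 134 to minute 137.

minute 88 to minute 113, minute 134 to minute 137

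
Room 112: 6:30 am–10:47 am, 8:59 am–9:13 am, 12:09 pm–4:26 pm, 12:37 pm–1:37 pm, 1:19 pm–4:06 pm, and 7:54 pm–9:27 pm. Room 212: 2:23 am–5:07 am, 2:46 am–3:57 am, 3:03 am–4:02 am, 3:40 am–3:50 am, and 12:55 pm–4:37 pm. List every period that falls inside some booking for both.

A, merged: 6:30 am-10:47 am, 12:09 pm-4:26 pm, 7:54 pm-9:27 pm.
B, merged: 2:23 am-5:07 am, 12:55 pm-4:37 pm.
6:30 am-10:47 am meets no B interval.
12:09 pm-4:26 pm ∩ B → 12:55 pm-4:26 pm.
7:54 pm-9:27 pm meets no B interval.

12:55 pm-4:26 pm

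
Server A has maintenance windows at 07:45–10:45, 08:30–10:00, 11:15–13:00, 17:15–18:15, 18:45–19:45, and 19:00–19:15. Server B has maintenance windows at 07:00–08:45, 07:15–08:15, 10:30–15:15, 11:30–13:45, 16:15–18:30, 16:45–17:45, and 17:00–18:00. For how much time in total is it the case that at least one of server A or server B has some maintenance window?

A, merged: 07:45-10:45, 11:15-13:00, 17:15-18:15, 18:45-19:45.
B, merged: 07:00-08:45, 10:30-15:15, 16:15-18:30.
A ∪ B = 07:00-15:15, 16:15-18:30, 18:45-19:45.
Total: 8 h 15 min + 2 h 15 min + 1 h = 11 h 30 min.

11 h 30 min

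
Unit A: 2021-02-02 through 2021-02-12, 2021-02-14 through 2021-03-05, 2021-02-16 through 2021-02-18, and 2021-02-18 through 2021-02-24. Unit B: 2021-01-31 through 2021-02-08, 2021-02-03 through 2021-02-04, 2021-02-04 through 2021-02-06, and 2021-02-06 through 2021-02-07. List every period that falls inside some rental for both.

Merge the first list: 2021-02-02 through 2021-02-12, 2021-02-14 through 2021-03-05.
Merge the second list: 2021-01-31 through 2021-02-08.
2021-02-02 through 2021-02-12 ∩ B → 2021-02-02 through 2021-02-08.
2021-02-14 through 2021-03-05 meets no B interval.

2021-02-02 through 2021-02-08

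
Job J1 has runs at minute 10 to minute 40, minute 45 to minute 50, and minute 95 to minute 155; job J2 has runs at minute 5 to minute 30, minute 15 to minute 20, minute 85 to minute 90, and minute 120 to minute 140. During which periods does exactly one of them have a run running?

minute 5 to minute 10, minute 30 to minute 40, minute 45 to minute 50, minute 85 to minute 90, minute 95 to minute 120, minute 140 to minute 155

Merge the second list: minute 5 to minute 30, minute 85 to minute 90, minute 120 to minute 140.
A but not B: minute 30 to minute 40, minute 45 to minute 50, minute 95 to minute 120, minute 140 to minute 155.
B but not A: minute 5 to minute 10, minute 85 to minute 90.
Combining gives A △ B.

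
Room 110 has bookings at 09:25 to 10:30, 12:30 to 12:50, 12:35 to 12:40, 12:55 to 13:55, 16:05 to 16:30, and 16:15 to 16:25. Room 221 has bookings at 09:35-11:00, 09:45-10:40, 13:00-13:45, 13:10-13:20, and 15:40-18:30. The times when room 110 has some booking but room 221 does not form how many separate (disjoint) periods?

A, merged: 09:25-10:30, 12:30-12:50, 12:55-13:55, 16:05-16:30.
B, merged: 09:35-11:00, 13:00-13:45, 15:40-18:30.
A \ B = 09:25-09:35, 12:30-12:50, 12:55-13:00, 13:45-13:55.
That is 4 disjoint pieces.

4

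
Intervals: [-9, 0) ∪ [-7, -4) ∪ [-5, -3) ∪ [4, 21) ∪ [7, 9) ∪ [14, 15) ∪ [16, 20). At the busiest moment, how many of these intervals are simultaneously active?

3

Sweep endpoints in order; track running count of active intervals.
Peak of 3 reached at -5.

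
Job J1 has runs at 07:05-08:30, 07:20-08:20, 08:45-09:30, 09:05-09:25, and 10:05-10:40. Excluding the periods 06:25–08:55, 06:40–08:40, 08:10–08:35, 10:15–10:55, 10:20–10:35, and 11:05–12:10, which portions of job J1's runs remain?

Merge the first list: 07:05–08:30, 08:45–09:30, 10:05–10:40.
Merge the second list: 06:25–08:55, 10:15–10:55, 11:05–12:10.
07:05–08:30: entirely removed.
08:45–09:30 \ B = 08:55–09:30.
10:05–10:40 \ B = 10:05–10:15.

08:55–09:30, 10:05–10:15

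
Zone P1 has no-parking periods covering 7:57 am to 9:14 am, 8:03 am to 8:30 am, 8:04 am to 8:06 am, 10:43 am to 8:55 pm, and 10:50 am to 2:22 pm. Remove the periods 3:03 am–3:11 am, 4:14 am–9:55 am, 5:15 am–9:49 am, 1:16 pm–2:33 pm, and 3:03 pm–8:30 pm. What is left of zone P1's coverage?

First set merges to 7:57 am–9:14 am, 10:43 am–8:55 pm.
Second set merges to 3:03 am–3:11 am, 4:14 am–9:55 am, 1:16 pm–2:33 pm, 3:03 pm–8:30 pm.
7:57 am–9:14 am: fully covered by B → removed.
10:43 am–8:55 pm minus B → 10:43 am–1:16 pm, 2:33 pm–3:03 pm, 8:30 pm–8:55 pm.

10:43 am–1:16 pm, 2:33 pm–3:03 pm, 8:30 pm–8:55 pm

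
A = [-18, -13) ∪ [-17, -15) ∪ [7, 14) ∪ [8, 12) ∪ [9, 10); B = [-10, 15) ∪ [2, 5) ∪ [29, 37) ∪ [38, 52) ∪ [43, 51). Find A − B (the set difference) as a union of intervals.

[-18, -13)

A, merged: [-18, -13), [7, 14).
B, merged: [-10, 15), [29, 37), [38, 52).
[-18, -13): nothing removed.
[7, 14): entirely removed.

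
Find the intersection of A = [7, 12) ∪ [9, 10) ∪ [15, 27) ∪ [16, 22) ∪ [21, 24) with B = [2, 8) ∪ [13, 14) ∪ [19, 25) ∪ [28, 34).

First set merges to [7, 12), [15, 27).
[7, 12) overlaps B on [7, 8).
[15, 27) overlaps B on [19, 25).

[7, 8) ∪ [19, 25)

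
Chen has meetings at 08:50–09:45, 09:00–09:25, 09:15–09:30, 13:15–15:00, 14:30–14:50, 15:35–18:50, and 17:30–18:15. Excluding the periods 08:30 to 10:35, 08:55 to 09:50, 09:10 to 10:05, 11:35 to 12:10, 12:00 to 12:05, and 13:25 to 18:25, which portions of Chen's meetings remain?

Merge the first list: 08:50–09:45, 13:15–15:00, 15:35–18:50.
Merge the second list: 08:30–10:35, 11:35–12:10, 13:25–18:25.
08:50–09:45: fully covered by B → removed.
13:15–15:00 minus B → 13:15–13:25.
15:35–18:50 minus B → 18:25–18:50.

13:15–13:25, 18:25–18:50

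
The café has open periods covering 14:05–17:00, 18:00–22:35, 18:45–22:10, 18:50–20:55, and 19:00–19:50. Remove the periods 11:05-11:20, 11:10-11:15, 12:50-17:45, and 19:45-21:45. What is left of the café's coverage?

18:00–19:45, 21:45–22:35

Merge the first list: 14:05–17:00, 18:00–22:35.
Merge the second list: 11:05–11:20, 12:50–17:45, 19:45–21:45.
14:05–17:00 lies entirely inside B → drops out.
18:00–22:35 with B removed leaves 18:00–19:45, 21:45–22:35.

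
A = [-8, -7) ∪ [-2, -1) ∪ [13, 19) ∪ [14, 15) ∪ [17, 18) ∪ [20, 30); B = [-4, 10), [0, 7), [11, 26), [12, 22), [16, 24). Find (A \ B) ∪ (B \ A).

[-8, -7) ∪ [-4, -2) ∪ [-1, 10) ∪ [11, 13) ∪ [19, 20) ∪ [26, 30)

Merge the first list: [-8, -7), [-2, -1), [13, 19), [20, 30).
Merge the second list: [-4, 10), [11, 26).
A \ B = [-8, -7), [26, 30).
B \ A = [-4, -2), [-1, 10), [11, 13), [19, 20).
Union of the two gives the symmetric difference.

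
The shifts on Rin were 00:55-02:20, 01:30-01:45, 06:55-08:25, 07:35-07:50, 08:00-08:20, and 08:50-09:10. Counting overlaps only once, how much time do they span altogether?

3 h 15 min

Merged: 00:55–02:20, 06:55–08:25, 08:50–09:10.
Lengths: 1 h 25 min + 1 h 30 min + 20 min = 3 h 15 min.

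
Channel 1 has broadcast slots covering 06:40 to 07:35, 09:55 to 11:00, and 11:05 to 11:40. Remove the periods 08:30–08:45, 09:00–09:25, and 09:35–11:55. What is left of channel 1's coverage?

06:40–07:35

06:40–07:35: nothing removed.
09:55–11:00: entirely removed.
11:05–11:40: entirely removed.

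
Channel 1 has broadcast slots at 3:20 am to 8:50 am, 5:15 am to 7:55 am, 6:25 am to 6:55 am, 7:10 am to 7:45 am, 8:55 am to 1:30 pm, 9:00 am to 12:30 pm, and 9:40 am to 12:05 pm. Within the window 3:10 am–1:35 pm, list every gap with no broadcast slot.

3:10 am–3:20 am, 8:50 am–8:55 am, 1:30 pm–1:35 pm

After merging, the occupied span is 3:20 am–8:50 am, 8:55 am–1:30 pm.
Gaps within 3:10 am–1:35 pm: 3:10 am–3:20 am, 8:50 am–8:55 am, 1:30 pm–1:35 pm.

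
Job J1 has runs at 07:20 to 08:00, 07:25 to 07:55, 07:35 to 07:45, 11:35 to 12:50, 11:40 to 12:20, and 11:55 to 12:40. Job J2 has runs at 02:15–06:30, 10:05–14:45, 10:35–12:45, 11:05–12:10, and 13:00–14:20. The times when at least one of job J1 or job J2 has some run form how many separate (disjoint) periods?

3

First set merges to 07:20–08:00, 11:35–12:50.
Second set merges to 02:15–06:30, 10:05–14:45.
A ∪ B = 02:15–06:30, 07:20–08:00, 10:05–14:45.
That is 3 disjoint pieces.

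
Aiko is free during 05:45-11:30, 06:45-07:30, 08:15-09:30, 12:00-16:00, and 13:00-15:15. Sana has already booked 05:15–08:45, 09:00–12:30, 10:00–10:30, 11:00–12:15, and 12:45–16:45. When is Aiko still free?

Merge the first list: 05:45-11:30, 12:00-16:00.
Merge the second list: 05:15-08:45, 09:00-12:30, 12:45-16:45.
05:45-11:30 minus B → 08:45-09:00.
12:00-16:00 minus B → 12:30-12:45.

08:45-09:00, 12:30-12:45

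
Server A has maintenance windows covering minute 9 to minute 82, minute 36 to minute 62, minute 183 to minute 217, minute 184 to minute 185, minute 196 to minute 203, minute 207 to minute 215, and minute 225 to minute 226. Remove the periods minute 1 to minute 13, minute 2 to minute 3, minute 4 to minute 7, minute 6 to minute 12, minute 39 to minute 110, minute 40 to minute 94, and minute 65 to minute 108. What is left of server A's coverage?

minute 13 to minute 39, minute 183 to minute 217, minute 225 to minute 226

First set merges to minute 9 to minute 82, minute 183 to minute 217, minute 225 to minute 226.
Second set merges to minute 1 to minute 13, minute 39 to minute 110.
minute 9 to minute 82 \ B = minute 13 to minute 39.
minute 183 to minute 217: nothing removed.
minute 225 to minute 226: nothing removed.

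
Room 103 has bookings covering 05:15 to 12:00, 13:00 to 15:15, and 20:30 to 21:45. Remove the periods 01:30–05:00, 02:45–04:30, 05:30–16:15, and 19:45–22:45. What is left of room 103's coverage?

B, merged: 01:30-05:00, 05:30-16:15, 19:45-22:45.
05:15-12:00 \ B = 05:15-05:30.
13:00-15:15: entirely removed.
20:30-21:45: entirely removed.

05:15-05:30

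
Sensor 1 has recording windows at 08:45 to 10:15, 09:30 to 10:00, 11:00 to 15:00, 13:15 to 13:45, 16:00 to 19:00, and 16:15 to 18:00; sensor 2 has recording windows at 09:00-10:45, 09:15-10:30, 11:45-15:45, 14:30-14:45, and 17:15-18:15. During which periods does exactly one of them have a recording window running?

A, merged: 08:45–10:15, 11:00–15:00, 16:00–19:00.
B, merged: 09:00–10:45, 11:45–15:45, 17:15–18:15.
A but not B: 08:45–09:00, 11:00–11:45, 16:00–17:15, 18:15–19:00.
B but not A: 10:15–10:45, 15:00–15:45.
Combining gives A △ B.

08:45–09:00, 10:15–10:45, 11:00–11:45, 15:00–15:45, 16:00–17:15, 18:15–19:00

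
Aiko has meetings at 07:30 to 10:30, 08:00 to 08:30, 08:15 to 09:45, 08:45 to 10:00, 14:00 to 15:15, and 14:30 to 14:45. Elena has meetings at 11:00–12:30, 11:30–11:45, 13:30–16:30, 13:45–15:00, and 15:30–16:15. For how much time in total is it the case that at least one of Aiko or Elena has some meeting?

Merge the first list: 07:30–10:30, 14:00–15:15.
Merge the second list: 11:00–12:30, 13:30–16:30.
A ∪ B = 07:30–10:30, 11:00–12:30, 13:30–16:30.
Total: 3 h + 1 h 30 min + 3 h = 7 h 30 min.

7 h 30 min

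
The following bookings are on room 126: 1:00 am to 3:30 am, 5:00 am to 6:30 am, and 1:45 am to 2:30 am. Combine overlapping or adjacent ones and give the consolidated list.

Sort by start: 1:00 am–3:30 am, 1:45 am–2:30 am, 5:00 am–6:30 am.
1:45 am–2:30 am overlaps/touches 1:00 am–3:30 am → extend to 1:00 am–3:30 am.
5:00 am–6:30 am is disjoint → start new block.

1:00 am–3:30 am, 5:00 am–6:30 am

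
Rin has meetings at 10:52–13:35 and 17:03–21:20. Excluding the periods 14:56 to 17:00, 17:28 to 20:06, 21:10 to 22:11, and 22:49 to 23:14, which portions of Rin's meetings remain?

10:52-13:35: no B overlap → unchanged.
17:03-21:20 minus B → 17:03-17:28, 20:06-21:10.

10:52-13:35, 17:03-17:28, 20:06-21:10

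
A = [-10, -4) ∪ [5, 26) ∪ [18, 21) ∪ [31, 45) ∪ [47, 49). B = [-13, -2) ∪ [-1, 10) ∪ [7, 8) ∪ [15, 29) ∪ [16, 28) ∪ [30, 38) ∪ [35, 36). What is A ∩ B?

A, merged: [-10, -4), [5, 26), [31, 45), [47, 49).
B, merged: [-13, -2), [-1, 10), [15, 29), [30, 38).
[-10, -4) meets the second set on [-10, -4).
[5, 26) meets the second set on [5, 10), [15, 26).
[31, 45) meets the second set on [31, 38).
[47, 49): no overlap with the second set.

[-10, -4) ∪ [5, 10) ∪ [15, 26) ∪ [31, 38)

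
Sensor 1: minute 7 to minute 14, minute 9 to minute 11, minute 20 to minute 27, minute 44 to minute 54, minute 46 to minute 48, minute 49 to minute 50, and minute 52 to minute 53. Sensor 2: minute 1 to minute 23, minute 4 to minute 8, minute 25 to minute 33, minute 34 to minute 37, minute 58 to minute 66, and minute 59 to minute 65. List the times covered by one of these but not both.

minute 1 to minute 7, minute 14 to minute 20, minute 23 to minute 25, minute 27 to minute 33, minute 34 to minute 37, minute 44 to minute 54, minute 58 to minute 66

First set merges to minute 7 to minute 14, minute 20 to minute 27, minute 44 to minute 54.
Second set merges to minute 1 to minute 23, minute 25 to minute 33, minute 34 to minute 37, minute 58 to minute 66.
A \ B = minute 23 to minute 25, minute 44 to minute 54.
B \ A = minute 1 to minute 7, minute 14 to minute 20, minute 27 to minute 33, minute 34 to minute 37, minute 58 to minute 66.
Union of the two gives the symmetric difference.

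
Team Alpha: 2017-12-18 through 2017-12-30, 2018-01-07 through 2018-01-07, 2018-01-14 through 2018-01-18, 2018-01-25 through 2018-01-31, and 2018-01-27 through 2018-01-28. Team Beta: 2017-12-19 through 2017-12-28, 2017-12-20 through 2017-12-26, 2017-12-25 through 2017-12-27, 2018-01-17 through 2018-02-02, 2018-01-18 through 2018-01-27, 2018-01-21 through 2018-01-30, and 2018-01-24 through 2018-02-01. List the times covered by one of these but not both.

2017-12-18 through 2017-12-18, 2017-12-29 through 2017-12-30, 2018-01-07 through 2018-01-07, 2018-01-14 through 2018-01-16, 2018-01-19 through 2018-01-24, 2018-02-01 through 2018-02-02

First set merges to 2017-12-18 through 2017-12-30, 2018-01-07 through 2018-01-07, 2018-01-14 through 2018-01-18, 2018-01-25 through 2018-01-31.
Second set merges to 2017-12-19 through 2017-12-28, 2018-01-17 through 2018-02-02.
A \ B = 2017-12-18 through 2017-12-18, 2017-12-29 through 2017-12-30, 2018-01-07 through 2018-01-07, 2018-01-14 through 2018-01-16.
B \ A = 2018-01-19 through 2018-01-24, 2018-02-01 through 2018-02-02.
Union of the two gives the symmetric difference.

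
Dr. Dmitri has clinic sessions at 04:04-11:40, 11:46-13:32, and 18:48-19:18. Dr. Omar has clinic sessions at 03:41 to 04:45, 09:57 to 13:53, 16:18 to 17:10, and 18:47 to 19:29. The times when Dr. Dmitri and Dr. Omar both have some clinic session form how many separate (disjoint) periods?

A ∩ B = 04:04–04:45, 09:57–11:40, 11:46–13:32, 18:48–19:18.
That is 4 disjoint pieces.

4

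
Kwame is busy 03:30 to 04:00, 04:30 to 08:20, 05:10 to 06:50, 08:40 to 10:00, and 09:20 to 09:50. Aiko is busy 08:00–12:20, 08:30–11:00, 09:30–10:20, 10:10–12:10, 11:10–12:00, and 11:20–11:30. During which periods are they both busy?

A, merged: 03:30–04:00, 04:30–08:20, 08:40–10:00.
B, merged: 08:00–12:20.
03:30–04:00 falls entirely outside B.
04:30–08:20 overlaps B on 08:00–08:20.
08:40–10:00 overlaps B on 08:40–10:00.

08:00–08:20, 08:40–10:00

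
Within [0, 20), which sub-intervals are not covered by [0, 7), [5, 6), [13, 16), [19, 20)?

The merged coverage is [0, 7), [13, 16), [19, 20).
Gaps within [0, 20): [7, 13), [16, 19).

[7, 13) ∪ [16, 19)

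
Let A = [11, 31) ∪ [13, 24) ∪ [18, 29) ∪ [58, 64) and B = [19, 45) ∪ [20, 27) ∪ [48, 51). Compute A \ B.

A, merged: [11, 31), [58, 64).
B, merged: [19, 45), [48, 51).
[11, 31) with B removed leaves [11, 19).
[58, 64) is untouched.

[11, 19) ∪ [58, 64)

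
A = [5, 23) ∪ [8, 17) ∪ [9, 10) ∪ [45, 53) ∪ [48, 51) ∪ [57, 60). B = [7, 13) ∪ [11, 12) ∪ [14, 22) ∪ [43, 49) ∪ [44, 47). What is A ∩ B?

[7, 13) ∪ [14, 22) ∪ [45, 49)

A, merged: [5, 23), [45, 53), [57, 60).
B, merged: [7, 13), [14, 22), [43, 49).
[5, 23) ∩ B → [7, 13), [14, 22).
[45, 53) ∩ B → [45, 49).
[57, 60) meets no B interval.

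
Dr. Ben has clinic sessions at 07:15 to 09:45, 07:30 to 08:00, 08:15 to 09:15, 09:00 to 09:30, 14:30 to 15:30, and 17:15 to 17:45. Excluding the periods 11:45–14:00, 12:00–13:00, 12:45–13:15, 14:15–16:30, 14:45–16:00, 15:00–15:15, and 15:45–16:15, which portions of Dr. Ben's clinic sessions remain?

07:15–09:45, 17:15–17:45

Merge the first list: 07:15–09:45, 14:30–15:30, 17:15–17:45.
Merge the second list: 11:45–14:00, 14:15–16:30.
07:15–09:45 is untouched.
14:30–15:30 lies entirely inside B → drops out.
17:15–17:45 is untouched.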